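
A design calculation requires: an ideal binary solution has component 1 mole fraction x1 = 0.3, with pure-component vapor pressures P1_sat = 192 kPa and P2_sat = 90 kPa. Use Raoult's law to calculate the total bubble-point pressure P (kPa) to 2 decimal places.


P = x1*P1_sat + x2*P2_sat
x2 = 1 - x1 = 1 - 0.3 = 0.7
P = 0.3*192 + 0.7*90
P = 57.6 + 63.0
P = 120.60 kPa


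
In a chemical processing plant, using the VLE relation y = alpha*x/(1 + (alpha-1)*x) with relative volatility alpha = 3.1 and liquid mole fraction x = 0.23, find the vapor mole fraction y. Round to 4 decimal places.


y = alpha*x / (1 + (alpha-1)*x)
y = 3.1*0.23 / (1 + (3.1-1)*0.23)
y = 0.713 / (1 + 0.483)
y = 0.713 / 1.483
y = 0.4808


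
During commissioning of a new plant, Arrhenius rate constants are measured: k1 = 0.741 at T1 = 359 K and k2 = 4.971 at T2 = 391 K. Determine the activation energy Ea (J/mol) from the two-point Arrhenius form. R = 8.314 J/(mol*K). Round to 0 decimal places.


Ea = R * ln(k2/k1) / (1/T1 - 1/T2)
ln(k2/k1) = ln(4.971/0.741) = 1.9033757
1/T1 - 1/T2 = 1/359 - 1/391 = 0.000227970563
Ea = 8.314 * 1.9033757 / 0.000227970563
Ea = 69415 J/mol


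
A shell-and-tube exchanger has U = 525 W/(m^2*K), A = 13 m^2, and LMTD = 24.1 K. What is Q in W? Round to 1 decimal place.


Q = U * A * LMTD
Q = 525 * 13 * 24.1
Q = 164482.5 W


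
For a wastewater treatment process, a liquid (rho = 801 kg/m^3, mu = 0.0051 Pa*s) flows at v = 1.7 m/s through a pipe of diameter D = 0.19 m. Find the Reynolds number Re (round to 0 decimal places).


Re = rho * v * D / mu
Re = 801 * 1.7 * 0.19 / 0.0051
Re = 258.723 / 0.0051
Re = 50730


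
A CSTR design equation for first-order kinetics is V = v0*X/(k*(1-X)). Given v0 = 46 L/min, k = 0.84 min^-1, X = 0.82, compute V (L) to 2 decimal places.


V = v0 * X / (k * (1 - X))
V = 46 * 0.82 / (0.84 * (1 - 0.82))
V = 37.72 / (0.84 * 0.18)
V = 37.72 / 0.1512
V = 249.47 L


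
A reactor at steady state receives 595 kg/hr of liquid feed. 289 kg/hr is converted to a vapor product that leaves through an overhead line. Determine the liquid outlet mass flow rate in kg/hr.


Steady-state mass balance on the main outlet: F_out = F_in - F_removed
F_out = 595 - 289
F_out = 306 kg/hr


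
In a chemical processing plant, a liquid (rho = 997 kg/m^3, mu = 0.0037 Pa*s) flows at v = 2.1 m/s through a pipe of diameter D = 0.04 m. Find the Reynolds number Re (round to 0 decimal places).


Re = rho * v * D / mu
Re = 997 * 2.1 * 0.04 / 0.0037
Re = 83.748 / 0.0037
Re = 22635


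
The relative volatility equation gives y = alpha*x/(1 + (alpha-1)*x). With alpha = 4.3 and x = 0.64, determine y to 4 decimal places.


y = alpha*x / (1 + (alpha-1)*x)
y = 4.3*0.64 / (1 + (4.3-1)*0.64)
y = 2.752 / (1 + 2.112)
y = 2.752 / 3.112
y = 0.8843


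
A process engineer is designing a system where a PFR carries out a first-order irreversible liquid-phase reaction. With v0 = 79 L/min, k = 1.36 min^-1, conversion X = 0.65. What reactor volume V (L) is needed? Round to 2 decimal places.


V = (v0/k) * ln(1/(1-X))
V = (79/1.36) * ln(1/(1-0.65))
V = 58.088235 * ln(2.857143)
V = 58.088235 * 1.049822
V = 60.98 L


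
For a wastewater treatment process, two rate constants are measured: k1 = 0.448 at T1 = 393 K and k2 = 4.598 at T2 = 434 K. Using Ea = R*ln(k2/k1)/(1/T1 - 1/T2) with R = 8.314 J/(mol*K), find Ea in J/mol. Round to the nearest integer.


Ea = R * ln(k2/k1) / (1/T1 - 1/T2)
ln(k2/k1) = ln(4.598/0.448) = 2.3285835
1/T1 - 1/T2 = 1/393 - 1/434 = 0.000240381797
Ea = 8.314 * 2.3285835 / 0.000240381797
Ea = 80538 J/mol


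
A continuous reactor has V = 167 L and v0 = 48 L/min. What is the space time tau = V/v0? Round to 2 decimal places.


tau = V / v0
tau = 167 / 48
tau = 3.48 min


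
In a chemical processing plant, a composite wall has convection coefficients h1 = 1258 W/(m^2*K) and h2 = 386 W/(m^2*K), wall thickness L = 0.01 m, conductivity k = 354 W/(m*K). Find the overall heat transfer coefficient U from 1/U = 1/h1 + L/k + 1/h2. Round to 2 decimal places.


1/U = 1/h1 + L/k + 1/h2
1/U = 1/1258 + 0.01/354 + 1/386
1/U = 0.0007949126 + 2.82486e-05 + 0.0025906736
1/U = 0.0034138348
U = 292.93 W/(m^2*K)


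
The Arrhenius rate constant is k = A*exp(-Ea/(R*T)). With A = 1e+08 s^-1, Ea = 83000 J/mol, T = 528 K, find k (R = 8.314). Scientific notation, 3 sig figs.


k = A * exp(-Ea/(R*T))
k = 1e+08 * exp(-83000 / (8.314 * 528))
k = 1e+08 * exp(-18.907502)
k = 6.15e-01


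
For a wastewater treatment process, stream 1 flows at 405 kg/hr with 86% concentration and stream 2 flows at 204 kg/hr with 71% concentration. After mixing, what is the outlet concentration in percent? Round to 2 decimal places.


Mass balance on solute: F1*x1 + F2*x2 = F3*x3
F3 = F1 + F2 = 405 + 204 = 609 kg/hr
x3 = (F1*x1 + F2*x2)/F3
x3 = (405*0.86 + 204*0.71) / 609
x3 = 80.98%


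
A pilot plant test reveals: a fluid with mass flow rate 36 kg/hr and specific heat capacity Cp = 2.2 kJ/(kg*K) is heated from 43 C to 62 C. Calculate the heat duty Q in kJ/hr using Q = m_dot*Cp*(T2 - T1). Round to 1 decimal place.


Q = m_dot * Cp * (T2 - T1)
Q = 36 * 2.2 * (62 - 43)
Q = 36 * 2.2 * 19
Q = 1504.8 kJ/hr


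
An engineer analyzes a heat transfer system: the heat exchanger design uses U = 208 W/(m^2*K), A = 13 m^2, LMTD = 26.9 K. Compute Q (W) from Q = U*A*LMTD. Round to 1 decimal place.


Q = U * A * LMTD
Q = 208 * 13 * 26.9
Q = 72737.6 W


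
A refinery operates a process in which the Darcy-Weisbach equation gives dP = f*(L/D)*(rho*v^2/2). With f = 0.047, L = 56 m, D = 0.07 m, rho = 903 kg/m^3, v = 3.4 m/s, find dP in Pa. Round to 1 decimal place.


dP = f * (L/D) * (rho*v^2/2)
dP = 0.047 * (56/0.07) * (903*3.4^2/2)
L/D = 800.0
rho*v^2/2 = 903*11.56/2 = 5219.34
dP = 0.047 * 800.0 * 5219.34
dP = 196247.2 Pa


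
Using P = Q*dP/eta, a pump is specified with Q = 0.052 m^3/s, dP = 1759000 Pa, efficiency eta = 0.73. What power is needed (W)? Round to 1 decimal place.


P = Q * dP / eta
P = 0.052 * 1759000 / 0.73
P = 91468.0 / 0.73
P = 125298.6 W


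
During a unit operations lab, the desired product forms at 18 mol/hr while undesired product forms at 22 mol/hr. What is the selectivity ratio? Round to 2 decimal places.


S = desired product rate / undesired product rate
S = 18 / 22
S = 0.82


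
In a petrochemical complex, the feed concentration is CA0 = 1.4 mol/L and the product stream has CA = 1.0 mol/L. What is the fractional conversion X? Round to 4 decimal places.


X = (CA0 - CA) / CA0
X = (1.4 - 1.0) / 1.4
X = 0.4 / 1.4
X = 0.2857


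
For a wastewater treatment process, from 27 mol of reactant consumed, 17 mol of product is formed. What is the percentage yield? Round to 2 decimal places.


Yield = (moles product / moles consumed) * 100%
Yield = (17 / 27) * 100
Yield = 0.6296 * 100
Yield = 62.96%


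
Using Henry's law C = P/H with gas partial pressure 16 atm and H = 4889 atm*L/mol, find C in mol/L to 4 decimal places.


C = P / H
C = 16 / 4889
C = 0.0033 mol/L


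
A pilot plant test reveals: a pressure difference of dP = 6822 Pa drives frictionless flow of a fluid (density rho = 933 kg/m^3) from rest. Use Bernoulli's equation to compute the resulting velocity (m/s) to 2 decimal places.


v = sqrt(2*dP/rho)
v = sqrt(2*6822/933)
v = sqrt(14.623794)
v = 3.82 m/s


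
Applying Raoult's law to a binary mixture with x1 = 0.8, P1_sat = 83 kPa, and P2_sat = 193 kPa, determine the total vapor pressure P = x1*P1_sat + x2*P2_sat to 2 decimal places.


P = x1*P1_sat + x2*P2_sat
x2 = 1 - x1 = 1 - 0.8 = 0.2
P = 0.8*83 + 0.2*193
P = 66.4 + 38.6
P = 105.00 kPa


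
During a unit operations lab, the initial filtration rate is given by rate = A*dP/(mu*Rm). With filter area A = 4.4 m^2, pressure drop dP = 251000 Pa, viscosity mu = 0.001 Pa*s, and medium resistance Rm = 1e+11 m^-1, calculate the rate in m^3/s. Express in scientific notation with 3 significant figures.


rate = A * dP / (mu * Rm)
rate = 4.4 * 251000 / (0.001 * 1e+11)
rate = 1104400.0 / 1.000e+08
rate = 1.10e-02 m^3/s


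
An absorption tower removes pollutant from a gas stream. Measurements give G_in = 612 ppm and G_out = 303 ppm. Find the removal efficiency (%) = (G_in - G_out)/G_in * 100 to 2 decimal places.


Efficiency = (G_in - G_out) / G_in * 100%
Efficiency = (612 - 303) / 612 * 100
Efficiency = 309 / 612 * 100
Efficiency = 50.49%


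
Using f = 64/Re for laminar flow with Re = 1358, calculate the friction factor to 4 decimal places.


f = 64 / Re
f = 64 / 1358
f = 0.0471


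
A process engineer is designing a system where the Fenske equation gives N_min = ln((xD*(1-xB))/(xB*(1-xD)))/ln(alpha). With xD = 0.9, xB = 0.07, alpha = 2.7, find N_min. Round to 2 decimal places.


N_min = ln((xD*(1-xB))/(xB*(1-xD))) / ln(alpha)
Numerator inside ln: 0.837 / 0.007 = 119.571429
ln(119.571429) = 4.783914
ln(alpha) = ln(2.7) = 0.993252
N_min = 4.783914 / 0.993252 = 4.82


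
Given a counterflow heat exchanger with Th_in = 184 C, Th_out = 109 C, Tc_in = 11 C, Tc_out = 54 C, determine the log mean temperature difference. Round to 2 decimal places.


dT1 = Th_in - Tc_out = 184 - 54 = 130
dT2 = Th_out - Tc_in = 109 - 11 = 98
LMTD = (dT1 - dT2) / ln(dT1/dT2)
LMTD = (130 - 98) / ln(130/98)
LMTD = 113.25 K


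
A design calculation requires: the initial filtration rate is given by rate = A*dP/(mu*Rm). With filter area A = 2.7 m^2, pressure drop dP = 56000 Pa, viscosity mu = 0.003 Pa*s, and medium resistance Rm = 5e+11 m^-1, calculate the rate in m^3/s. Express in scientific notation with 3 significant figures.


rate = A * dP / (mu * Rm)
rate = 2.7 * 56000 / (0.003 * 5e+11)
rate = 151200.0 / 1.500e+09
rate = 1.01e-04 m^3/s


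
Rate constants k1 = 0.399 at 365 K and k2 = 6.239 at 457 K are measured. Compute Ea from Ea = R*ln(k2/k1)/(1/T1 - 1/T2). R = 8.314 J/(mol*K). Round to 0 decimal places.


Ea = R * ln(k2/k1) / (1/T1 - 1/T2)
ln(k2/k1) = ln(6.239/0.399) = 2.7496138
1/T1 - 1/T2 = 1/365 - 1/457 = 0.00055154222
Ea = 8.314 * 2.7496138 / 0.00055154222
Ea = 41448 J/mol


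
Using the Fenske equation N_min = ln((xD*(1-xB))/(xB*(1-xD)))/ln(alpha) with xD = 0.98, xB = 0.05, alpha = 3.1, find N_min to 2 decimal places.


N_min = ln((xD*(1-xB))/(xB*(1-xD))) / ln(alpha)
Numerator inside ln: 0.931 / 0.001 = 931.0
ln(931.0) = 6.836259
ln(alpha) = ln(3.1) = 1.131402
N_min = 6.836259 / 1.131402 = 6.04


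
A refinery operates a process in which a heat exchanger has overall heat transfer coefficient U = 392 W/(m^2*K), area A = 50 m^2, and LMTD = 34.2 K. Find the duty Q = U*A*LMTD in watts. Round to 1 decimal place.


Q = U * A * LMTD
Q = 392 * 50 * 34.2
Q = 670320.0 W


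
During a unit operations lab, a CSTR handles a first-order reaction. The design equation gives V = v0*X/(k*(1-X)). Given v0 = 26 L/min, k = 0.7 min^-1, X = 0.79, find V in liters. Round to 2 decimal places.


V = v0 * X / (k * (1 - X))
V = 26 * 0.79 / (0.7 * (1 - 0.79))
V = 20.54 / (0.7 * 0.21)
V = 20.54 / 0.147
V = 139.73 L


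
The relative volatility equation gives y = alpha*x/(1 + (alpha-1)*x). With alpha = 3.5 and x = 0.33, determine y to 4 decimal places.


y = alpha*x / (1 + (alpha-1)*x)
y = 3.5*0.33 / (1 + (3.5-1)*0.33)
y = 1.155 / (1 + 0.825)
y = 1.155 / 1.825
y = 0.6329


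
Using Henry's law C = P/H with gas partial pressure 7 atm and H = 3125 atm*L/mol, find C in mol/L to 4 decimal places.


C = P / H
C = 7 / 3125
C = 0.0022 mol/L


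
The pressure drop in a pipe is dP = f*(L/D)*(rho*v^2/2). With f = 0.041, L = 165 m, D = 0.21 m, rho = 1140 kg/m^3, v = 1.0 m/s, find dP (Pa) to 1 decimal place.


dP = f * (L/D) * (rho*v^2/2)
dP = 0.041 * (165/0.21) * (1140*1.0^2/2)
L/D = 785.71428571
rho*v^2/2 = 1140*1.0/2 = 570.0
dP = 0.041 * 785.71428571 * 570.0
dP = 18362.1 Pa


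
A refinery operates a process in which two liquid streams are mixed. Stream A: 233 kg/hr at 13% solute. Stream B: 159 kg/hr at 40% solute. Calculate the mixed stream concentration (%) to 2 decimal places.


Mass balance on solute: F1*x1 + F2*x2 = F3*x3
F3 = F1 + F2 = 233 + 159 = 392 kg/hr
x3 = (F1*x1 + F2*x2)/F3
x3 = (233*0.13 + 159*0.4) / 392
x3 = 23.95%


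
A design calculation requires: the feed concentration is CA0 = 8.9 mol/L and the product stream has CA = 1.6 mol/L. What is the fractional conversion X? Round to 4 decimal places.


X = (CA0 - CA) / CA0
X = (8.9 - 1.6) / 8.9
X = 7.3 / 8.9
X = 0.8202


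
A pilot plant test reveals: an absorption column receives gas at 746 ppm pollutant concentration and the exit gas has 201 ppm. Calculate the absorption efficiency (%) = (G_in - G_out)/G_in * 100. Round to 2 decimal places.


Efficiency = (G_in - G_out) / G_in * 100%
Efficiency = (746 - 201) / 746 * 100
Efficiency = 545 / 746 * 100
Efficiency = 73.06%


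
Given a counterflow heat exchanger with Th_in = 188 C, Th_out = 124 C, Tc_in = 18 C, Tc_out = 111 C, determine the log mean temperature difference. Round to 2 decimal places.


dT1 = Th_in - Tc_out = 188 - 111 = 77
dT2 = Th_out - Tc_in = 124 - 18 = 106
LMTD = (dT1 - dT2) / ln(dT1/dT2)
LMTD = (77 - 106) / ln(77/106)
LMTD = 90.73 K


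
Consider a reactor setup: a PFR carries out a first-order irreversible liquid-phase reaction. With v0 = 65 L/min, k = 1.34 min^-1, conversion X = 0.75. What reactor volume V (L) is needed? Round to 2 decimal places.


V = (v0/k) * ln(1/(1-X))
V = (65/1.34) * ln(1/(1-0.75))
V = 48.507463 * ln(4.0)
V = 48.507463 * 1.386294
V = 67.25 L


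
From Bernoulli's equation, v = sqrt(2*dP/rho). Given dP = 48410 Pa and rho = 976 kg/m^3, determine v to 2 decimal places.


v = sqrt(2*dP/rho)
v = sqrt(2*48410/976)
v = sqrt(99.20082)
v = 9.96 m/s


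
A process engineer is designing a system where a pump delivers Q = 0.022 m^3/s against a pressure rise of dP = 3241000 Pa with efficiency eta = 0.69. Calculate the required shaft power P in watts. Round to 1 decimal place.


P = Q * dP / eta
P = 0.022 * 3241000 / 0.69
P = 71302.0 / 0.69
P = 103336.2 W


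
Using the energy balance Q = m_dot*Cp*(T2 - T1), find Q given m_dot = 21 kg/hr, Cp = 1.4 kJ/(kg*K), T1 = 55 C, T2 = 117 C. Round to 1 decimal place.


Q = m_dot * Cp * (T2 - T1)
Q = 21 * 1.4 * (117 - 55)
Q = 21 * 1.4 * 62
Q = 1822.8 kJ/hr


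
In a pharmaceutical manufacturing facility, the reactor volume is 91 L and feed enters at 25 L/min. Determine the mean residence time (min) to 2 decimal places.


tau = V / v0
tau = 91 / 25
tau = 3.64 min


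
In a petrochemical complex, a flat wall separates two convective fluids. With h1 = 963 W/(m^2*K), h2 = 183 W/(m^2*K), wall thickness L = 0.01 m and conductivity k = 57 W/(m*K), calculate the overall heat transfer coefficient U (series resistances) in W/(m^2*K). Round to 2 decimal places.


1/U = 1/h1 + L/k + 1/h2
1/U = 1/963 + 0.01/57 + 1/183
1/U = 0.0010384216 + 0.0001754386 + 0.0054644809
1/U = 0.0066783411
U = 149.74 W/(m^2*K)


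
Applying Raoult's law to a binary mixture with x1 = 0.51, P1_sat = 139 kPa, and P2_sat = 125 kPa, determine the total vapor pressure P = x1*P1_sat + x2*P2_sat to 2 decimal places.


P = x1*P1_sat + x2*P2_sat
x2 = 1 - x1 = 1 - 0.51 = 0.49
P = 0.51*139 + 0.49*125
P = 70.89 + 61.25
P = 132.14 kPa


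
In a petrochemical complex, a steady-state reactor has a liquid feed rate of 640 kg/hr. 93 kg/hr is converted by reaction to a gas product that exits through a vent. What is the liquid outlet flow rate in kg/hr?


Steady-state mass balance on the main outlet: F_out = F_in - F_removed
F_out = 640 - 93
F_out = 547 kg/hr


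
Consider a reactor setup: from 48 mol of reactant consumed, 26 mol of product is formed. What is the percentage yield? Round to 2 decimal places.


Yield = (moles product / moles consumed) * 100%
Yield = (26 / 48) * 100
Yield = 0.5417 * 100
Yield = 54.17%


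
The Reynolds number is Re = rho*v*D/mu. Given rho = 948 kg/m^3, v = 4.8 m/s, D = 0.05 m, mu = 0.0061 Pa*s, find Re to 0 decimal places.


Re = rho * v * D / mu
Re = 948 * 4.8 * 0.05 / 0.0061
Re = 227.52 / 0.0061
Re = 37298


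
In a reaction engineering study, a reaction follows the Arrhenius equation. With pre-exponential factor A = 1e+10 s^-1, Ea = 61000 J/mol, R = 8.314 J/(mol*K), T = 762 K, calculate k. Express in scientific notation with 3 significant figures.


k = A * exp(-Ea/(R*T))
k = 1e+10 * exp(-61000 / (8.314 * 762))
k = 1e+10 * exp(-9.628638)
k = 6.58e+05


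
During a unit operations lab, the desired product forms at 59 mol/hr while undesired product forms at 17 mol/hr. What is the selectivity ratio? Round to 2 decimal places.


S = desired product rate / undesired product rate
S = 59 / 17
S = 3.47


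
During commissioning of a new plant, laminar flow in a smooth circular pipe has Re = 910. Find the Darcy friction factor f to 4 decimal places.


f = 64 / Re
f = 64 / 910
f = 0.0703


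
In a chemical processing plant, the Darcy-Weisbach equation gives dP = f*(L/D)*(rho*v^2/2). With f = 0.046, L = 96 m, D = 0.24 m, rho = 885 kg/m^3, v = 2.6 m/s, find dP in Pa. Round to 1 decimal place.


dP = f * (L/D) * (rho*v^2/2)
dP = 0.046 * (96/0.24) * (885*2.6^2/2)
L/D = 400.0
rho*v^2/2 = 885*6.76/2 = 2991.3
dP = 0.046 * 400.0 * 2991.3
dP = 55039.9 Pa


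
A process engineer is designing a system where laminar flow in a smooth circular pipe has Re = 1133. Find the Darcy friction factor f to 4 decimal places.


f = 64 / Re
f = 64 / 1133
f = 0.0565


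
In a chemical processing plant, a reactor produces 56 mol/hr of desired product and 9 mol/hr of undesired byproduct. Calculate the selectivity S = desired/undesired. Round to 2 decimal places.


S = desired product rate / undesired product rate
S = 56 / 9
S = 6.22


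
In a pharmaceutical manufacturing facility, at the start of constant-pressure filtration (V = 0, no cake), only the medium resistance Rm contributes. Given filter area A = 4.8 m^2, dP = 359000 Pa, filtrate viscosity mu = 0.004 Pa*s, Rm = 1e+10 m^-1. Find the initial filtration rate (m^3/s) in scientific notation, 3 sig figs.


rate = A * dP / (mu * Rm)
rate = 4.8 * 359000 / (0.004 * 1e+10)
rate = 1723200.0 / 4.000e+07
rate = 4.31e-02 m^3/s


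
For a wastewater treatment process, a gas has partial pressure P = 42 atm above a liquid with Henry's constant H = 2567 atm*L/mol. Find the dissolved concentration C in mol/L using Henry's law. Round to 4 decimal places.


C = P / H
C = 42 / 2567
C = 0.0164 mol/L


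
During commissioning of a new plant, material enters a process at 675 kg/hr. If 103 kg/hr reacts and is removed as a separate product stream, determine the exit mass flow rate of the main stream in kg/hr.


Steady-state mass balance on the main outlet: F_out = F_in - F_removed
F_out = 675 - 103
F_out = 572 kg/hr


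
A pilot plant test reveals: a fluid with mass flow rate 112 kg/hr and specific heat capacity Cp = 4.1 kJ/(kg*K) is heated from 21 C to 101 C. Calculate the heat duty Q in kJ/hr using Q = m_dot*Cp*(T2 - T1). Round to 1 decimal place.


Q = m_dot * Cp * (T2 - T1)
Q = 112 * 4.1 * (101 - 21)
Q = 112 * 4.1 * 80
Q = 36736.0 kJ/hr


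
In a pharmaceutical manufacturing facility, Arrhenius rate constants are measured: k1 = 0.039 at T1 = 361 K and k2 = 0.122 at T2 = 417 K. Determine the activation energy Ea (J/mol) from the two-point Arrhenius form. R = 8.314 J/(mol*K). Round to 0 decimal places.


Ea = R * ln(k2/k1) / (1/T1 - 1/T2)
ln(k2/k1) = ln(0.122/0.039) = 1.1404594
1/T1 - 1/T2 = 1/361 - 1/417 = 0.000372001568
Ea = 8.314 * 1.1404594 / 0.000372001568
Ea = 25489 J/mol


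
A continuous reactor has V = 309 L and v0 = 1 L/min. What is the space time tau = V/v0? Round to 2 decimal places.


tau = V / v0
tau = 309 / 1
tau = 309.00 min


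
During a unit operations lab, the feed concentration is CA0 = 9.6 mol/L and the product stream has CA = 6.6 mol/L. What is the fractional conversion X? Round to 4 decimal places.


X = (CA0 - CA) / CA0
X = (9.6 - 6.6) / 9.6
X = 3.0 / 9.6
X = 0.3125


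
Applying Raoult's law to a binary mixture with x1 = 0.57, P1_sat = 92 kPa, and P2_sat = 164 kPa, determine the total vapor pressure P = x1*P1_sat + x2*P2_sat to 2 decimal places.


P = x1*P1_sat + x2*P2_sat
x2 = 1 - x1 = 1 - 0.57 = 0.43
P = 0.57*92 + 0.43*164
P = 52.44 + 70.52
P = 122.96 kPa


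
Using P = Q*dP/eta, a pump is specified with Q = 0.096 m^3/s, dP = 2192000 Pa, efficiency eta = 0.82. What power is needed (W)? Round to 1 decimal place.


P = Q * dP / eta
P = 0.096 * 2192000 / 0.82
P = 210432.0 / 0.82
P = 256624.4 W


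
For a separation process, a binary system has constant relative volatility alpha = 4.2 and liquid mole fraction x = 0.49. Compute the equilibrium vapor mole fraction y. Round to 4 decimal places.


y = alpha*x / (1 + (alpha-1)*x)
y = 4.2*0.49 / (1 + (4.2-1)*0.49)
y = 2.058 / (1 + 1.568)
y = 2.058 / 2.568
y = 0.8014


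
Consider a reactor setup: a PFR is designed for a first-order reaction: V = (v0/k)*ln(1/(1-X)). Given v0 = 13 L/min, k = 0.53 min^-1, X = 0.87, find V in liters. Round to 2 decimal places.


V = (v0/k) * ln(1/(1-X))
V = (13/0.53) * ln(1/(1-0.87))
V = 24.528302 * ln(7.692308)
V = 24.528302 * 2.040221
V = 50.04 L


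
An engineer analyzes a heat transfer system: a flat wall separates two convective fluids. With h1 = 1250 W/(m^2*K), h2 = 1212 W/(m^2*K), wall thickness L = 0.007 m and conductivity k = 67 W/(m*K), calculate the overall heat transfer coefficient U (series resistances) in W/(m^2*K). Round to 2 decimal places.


1/U = 1/h1 + L/k + 1/h2
1/U = 1/1250 + 0.007/67 + 1/1212
1/U = 0.0008 + 0.0001044776 + 0.0008250825
1/U = 0.0017295601
U = 578.18 W/(m^2*K)


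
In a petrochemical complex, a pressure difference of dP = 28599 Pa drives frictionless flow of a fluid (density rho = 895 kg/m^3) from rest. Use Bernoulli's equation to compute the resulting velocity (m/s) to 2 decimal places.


v = sqrt(2*dP/rho)
v = sqrt(2*28599/895)
v = sqrt(63.90838)
v = 7.99 m/s


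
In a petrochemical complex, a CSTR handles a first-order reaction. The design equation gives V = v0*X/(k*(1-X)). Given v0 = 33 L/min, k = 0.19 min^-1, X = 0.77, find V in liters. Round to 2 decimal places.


V = v0 * X / (k * (1 - X))
V = 33 * 0.77 / (0.19 * (1 - 0.77))
V = 25.41 / (0.19 * 0.23)
V = 25.41 / 0.0437
V = 581.46 L


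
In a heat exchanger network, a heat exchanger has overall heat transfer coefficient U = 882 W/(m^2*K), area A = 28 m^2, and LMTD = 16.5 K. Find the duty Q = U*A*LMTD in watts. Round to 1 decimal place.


Q = U * A * LMTD
Q = 882 * 28 * 16.5
Q = 407484.0 W


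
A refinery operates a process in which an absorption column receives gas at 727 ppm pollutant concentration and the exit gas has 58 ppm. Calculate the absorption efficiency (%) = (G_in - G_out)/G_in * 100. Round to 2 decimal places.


Efficiency = (G_in - G_out) / G_in * 100%
Efficiency = (727 - 58) / 727 * 100
Efficiency = 669 / 727 * 100
Efficiency = 92.02%


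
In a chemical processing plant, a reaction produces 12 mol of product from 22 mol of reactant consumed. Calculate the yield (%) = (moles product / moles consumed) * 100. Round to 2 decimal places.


Yield = (moles product / moles consumed) * 100%
Yield = (12 / 22) * 100
Yield = 0.5455 * 100
Yield = 54.55%


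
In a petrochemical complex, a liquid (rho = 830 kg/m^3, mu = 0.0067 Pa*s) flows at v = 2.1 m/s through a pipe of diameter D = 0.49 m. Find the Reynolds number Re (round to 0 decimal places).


Re = rho * v * D / mu
Re = 830 * 2.1 * 0.49 / 0.0067
Re = 854.07 / 0.0067
Re = 127473


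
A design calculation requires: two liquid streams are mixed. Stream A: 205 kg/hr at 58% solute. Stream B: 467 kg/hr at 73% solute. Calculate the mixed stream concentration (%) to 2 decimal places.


Mass balance on solute: F1*x1 + F2*x2 = F3*x3
F3 = F1 + F2 = 205 + 467 = 672 kg/hr
x3 = (F1*x1 + F2*x2)/F3
x3 = (205*0.58 + 467*0.73) / 672
x3 = 68.42%


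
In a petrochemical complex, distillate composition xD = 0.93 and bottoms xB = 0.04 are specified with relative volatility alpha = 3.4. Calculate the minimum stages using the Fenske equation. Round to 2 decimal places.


N_min = ln((xD*(1-xB))/(xB*(1-xD))) / ln(alpha)
Numerator inside ln: 0.8928 / 0.0028 = 318.857143
ln(318.857143) = 5.764743
ln(alpha) = ln(3.4) = 1.223775
N_min = 5.764743 / 1.223775 = 4.71


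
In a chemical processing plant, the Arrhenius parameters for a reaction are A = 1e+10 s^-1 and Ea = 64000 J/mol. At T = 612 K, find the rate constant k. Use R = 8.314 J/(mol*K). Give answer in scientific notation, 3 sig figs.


k = A * exp(-Ea/(R*T))
k = 1e+10 * exp(-64000 / (8.314 * 612))
k = 1e+10 * exp(-12.578201)
k = 3.45e+04


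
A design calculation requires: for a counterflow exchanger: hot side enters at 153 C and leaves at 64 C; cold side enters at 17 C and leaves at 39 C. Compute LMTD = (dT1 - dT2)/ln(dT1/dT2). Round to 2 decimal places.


dT1 = Th_in - Tc_out = 153 - 39 = 114
dT2 = Th_out - Tc_in = 64 - 17 = 47
LMTD = (dT1 - dT2) / ln(dT1/dT2)
LMTD = (114 - 47) / ln(114/47)
LMTD = 75.62 K


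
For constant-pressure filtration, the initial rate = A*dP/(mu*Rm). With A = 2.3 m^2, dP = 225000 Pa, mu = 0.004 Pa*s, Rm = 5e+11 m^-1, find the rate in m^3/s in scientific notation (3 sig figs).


rate = A * dP / (mu * Rm)
rate = 2.3 * 225000 / (0.004 * 5e+11)
rate = 517500.0 / 2.000e+09
rate = 2.59e-04 m^3/s


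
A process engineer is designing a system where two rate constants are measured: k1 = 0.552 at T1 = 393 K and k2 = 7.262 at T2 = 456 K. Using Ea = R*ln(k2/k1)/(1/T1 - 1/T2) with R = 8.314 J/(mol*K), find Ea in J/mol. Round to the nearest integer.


Ea = R * ln(k2/k1) / (1/T1 - 1/T2)
ln(k2/k1) = ln(7.262/0.552) = 2.5768625
1/T1 - 1/T2 = 1/393 - 1/456 = 0.000351546806
Ea = 8.314 * 2.5768625 / 0.000351546806
Ea = 60942 J/mol


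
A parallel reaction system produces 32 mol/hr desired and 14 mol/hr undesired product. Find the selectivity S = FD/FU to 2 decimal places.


S = desired product rate / undesired product rate
S = 32 / 14
S = 2.29


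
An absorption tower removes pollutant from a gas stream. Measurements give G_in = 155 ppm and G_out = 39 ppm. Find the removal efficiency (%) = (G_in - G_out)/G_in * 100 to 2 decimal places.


Efficiency = (G_in - G_out) / G_in * 100%
Efficiency = (155 - 39) / 155 * 100
Efficiency = 116 / 155 * 100
Efficiency = 74.84%


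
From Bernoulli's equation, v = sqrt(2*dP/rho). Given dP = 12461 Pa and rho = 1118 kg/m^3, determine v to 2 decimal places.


v = sqrt(2*dP/rho)
v = sqrt(2*12461/1118)
v = sqrt(22.291592)
v = 4.72 m/s


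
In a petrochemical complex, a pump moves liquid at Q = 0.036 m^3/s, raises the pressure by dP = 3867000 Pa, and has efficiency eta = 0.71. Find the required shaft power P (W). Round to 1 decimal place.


P = Q * dP / eta
P = 0.036 * 3867000 / 0.71
P = 139212.0 / 0.71
P = 196073.2 W


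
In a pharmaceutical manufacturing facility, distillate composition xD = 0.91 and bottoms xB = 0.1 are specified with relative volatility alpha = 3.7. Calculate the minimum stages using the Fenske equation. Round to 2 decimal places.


N_min = ln((xD*(1-xB))/(xB*(1-xD))) / ln(alpha)
Numerator inside ln: 0.819 / 0.009 = 91.0
ln(91.0) = 4.51086
ln(alpha) = ln(3.7) = 1.308333
N_min = 4.51086 / 1.308333 = 3.45


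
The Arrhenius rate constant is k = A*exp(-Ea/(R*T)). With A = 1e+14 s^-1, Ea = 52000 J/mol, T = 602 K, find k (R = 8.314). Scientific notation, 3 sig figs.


k = A * exp(-Ea/(R*T))
k = 1e+14 * exp(-52000 / (8.314 * 602))
k = 1e+14 * exp(-10.389552)
k = 3.08e+09


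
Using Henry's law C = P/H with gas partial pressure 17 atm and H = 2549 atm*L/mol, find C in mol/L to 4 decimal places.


C = P / H
C = 17 / 2549
C = 0.0067 mol/L


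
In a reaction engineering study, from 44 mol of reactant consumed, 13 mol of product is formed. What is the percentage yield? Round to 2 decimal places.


Yield = (moles product / moles consumed) * 100%
Yield = (13 / 44) * 100
Yield = 0.2955 * 100
Yield = 29.55%


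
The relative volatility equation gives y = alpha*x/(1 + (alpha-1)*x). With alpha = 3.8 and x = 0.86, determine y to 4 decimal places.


y = alpha*x / (1 + (alpha-1)*x)
y = 3.8*0.86 / (1 + (3.8-1)*0.86)
y = 3.268 / (1 + 2.408)
y = 3.268 / 3.408
y = 0.9589


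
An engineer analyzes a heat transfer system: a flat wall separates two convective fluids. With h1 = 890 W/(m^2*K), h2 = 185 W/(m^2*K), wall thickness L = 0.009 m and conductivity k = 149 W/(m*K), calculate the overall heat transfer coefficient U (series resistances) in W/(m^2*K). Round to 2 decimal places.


1/U = 1/h1 + L/k + 1/h2
1/U = 1/890 + 0.009/149 + 1/185
1/U = 0.0011235955 + 6.04027e-05 + 0.0054054054
1/U = 0.0065894036
U = 151.76 W/(m^2*K)


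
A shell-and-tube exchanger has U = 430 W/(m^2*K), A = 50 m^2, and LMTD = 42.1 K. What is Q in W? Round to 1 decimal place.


Q = U * A * LMTD
Q = 430 * 50 * 42.1
Q = 905150.0 W


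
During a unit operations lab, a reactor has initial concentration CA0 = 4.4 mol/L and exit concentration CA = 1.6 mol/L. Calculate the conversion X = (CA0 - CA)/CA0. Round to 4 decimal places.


X = (CA0 - CA) / CA0
X = (4.4 - 1.6) / 4.4
X = 2.8 / 4.4
X = 0.6364


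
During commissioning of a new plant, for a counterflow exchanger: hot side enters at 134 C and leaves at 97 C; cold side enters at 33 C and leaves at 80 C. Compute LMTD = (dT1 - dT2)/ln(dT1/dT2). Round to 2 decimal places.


dT1 = Th_in - Tc_out = 134 - 80 = 54
dT2 = Th_out - Tc_in = 97 - 33 = 64
LMTD = (dT1 - dT2) / ln(dT1/dT2)
LMTD = (54 - 64) / ln(54/64)
LMTD = 58.86 K


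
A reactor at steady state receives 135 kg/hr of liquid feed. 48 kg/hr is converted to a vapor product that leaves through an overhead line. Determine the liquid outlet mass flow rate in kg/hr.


Steady-state mass balance on the main outlet: F_out = F_in - F_removed
F_out = 135 - 48
F_out = 87 kg/hr


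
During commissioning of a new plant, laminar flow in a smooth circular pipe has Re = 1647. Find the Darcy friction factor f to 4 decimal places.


f = 64 / Re
f = 64 / 1647
f = 0.0389


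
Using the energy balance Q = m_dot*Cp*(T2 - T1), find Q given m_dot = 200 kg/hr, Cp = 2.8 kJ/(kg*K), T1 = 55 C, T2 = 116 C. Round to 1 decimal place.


Q = m_dot * Cp * (T2 - T1)
Q = 200 * 2.8 * (116 - 55)
Q = 200 * 2.8 * 61
Q = 34160.0 kJ/hr


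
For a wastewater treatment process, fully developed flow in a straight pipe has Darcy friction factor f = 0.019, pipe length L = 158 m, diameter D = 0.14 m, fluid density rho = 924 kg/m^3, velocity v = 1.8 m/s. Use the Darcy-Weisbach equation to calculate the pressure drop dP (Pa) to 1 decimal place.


dP = f * (L/D) * (rho*v^2/2)
dP = 0.019 * (158/0.14) * (924*1.8^2/2)
L/D = 1128.57142857
rho*v^2/2 = 924*3.24/2 = 1496.88
dP = 0.019 * 1128.57142857 * 1496.88
dP = 32097.4 Pa


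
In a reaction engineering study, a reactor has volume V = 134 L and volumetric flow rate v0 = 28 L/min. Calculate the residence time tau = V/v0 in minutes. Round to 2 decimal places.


tau = V / v0
tau = 134 / 28
tau = 4.79 min


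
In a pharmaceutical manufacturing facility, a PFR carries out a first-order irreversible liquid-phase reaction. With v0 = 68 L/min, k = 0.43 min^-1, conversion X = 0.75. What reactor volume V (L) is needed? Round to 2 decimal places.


V = (v0/k) * ln(1/(1-X))
V = (68/0.43) * ln(1/(1-0.75))
V = 158.139535 * ln(4.0)
V = 158.139535 * 1.386294
V = 219.23 L


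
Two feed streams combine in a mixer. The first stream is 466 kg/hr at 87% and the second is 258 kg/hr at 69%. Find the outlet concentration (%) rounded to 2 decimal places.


Mass balance on solute: F1*x1 + F2*x2 = F3*x3
F3 = F1 + F2 = 466 + 258 = 724 kg/hr
x3 = (F1*x1 + F2*x2)/F3
x3 = (466*0.87 + 258*0.69) / 724
x3 = 80.59%


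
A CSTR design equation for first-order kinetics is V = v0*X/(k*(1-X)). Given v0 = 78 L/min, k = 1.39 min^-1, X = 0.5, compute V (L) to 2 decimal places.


V = v0 * X / (k * (1 - X))
V = 78 * 0.5 / (1.39 * (1 - 0.5))
V = 39.0 / (1.39 * 0.5)
V = 39.0 / 0.695
V = 56.12 L


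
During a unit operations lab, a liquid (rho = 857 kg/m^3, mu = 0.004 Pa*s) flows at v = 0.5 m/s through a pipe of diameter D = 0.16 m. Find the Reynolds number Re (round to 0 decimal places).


Re = rho * v * D / mu
Re = 857 * 0.5 * 0.16 / 0.004
Re = 68.56 / 0.004
Re = 17140


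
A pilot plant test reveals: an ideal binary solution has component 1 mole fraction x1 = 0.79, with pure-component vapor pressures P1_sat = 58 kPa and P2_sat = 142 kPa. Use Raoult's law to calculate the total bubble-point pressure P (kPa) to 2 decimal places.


P = x1*P1_sat + x2*P2_sat
x2 = 1 - x1 = 1 - 0.79 = 0.21
P = 0.79*58 + 0.21*142
P = 45.82 + 29.82
P = 75.64 kPa


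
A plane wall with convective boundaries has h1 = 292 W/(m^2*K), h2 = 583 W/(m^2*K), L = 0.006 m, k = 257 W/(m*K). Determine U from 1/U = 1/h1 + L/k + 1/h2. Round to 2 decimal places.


1/U = 1/h1 + L/k + 1/h2
1/U = 1/292 + 0.006/257 + 1/583
1/U = 0.0034246575 + 2.33463e-05 + 0.0017152659
1/U = 0.0051632697
U = 193.68 W/(m^2*K)


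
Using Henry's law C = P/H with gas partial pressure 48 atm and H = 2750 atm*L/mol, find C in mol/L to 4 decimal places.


C = P / H
C = 48 / 2750
C = 0.0175 mol/L


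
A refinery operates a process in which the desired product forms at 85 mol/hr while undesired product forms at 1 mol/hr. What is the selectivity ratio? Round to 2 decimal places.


S = desired product rate / undesired product rate
S = 85 / 1
S = 85.00


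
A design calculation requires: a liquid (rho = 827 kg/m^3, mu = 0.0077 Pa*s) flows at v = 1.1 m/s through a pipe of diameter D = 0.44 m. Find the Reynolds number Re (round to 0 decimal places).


Re = rho * v * D / mu
Re = 827 * 1.1 * 0.44 / 0.0077
Re = 400.268 / 0.0077
Re = 51983


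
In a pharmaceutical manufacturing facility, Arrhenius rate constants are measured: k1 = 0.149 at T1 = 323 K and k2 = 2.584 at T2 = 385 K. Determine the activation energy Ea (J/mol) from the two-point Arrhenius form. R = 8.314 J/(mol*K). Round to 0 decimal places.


Ea = R * ln(k2/k1) / (1/T1 - 1/T2)
ln(k2/k1) = ln(2.584/0.149) = 2.8531476
1/T1 - 1/T2 = 1/323 - 1/385 = 0.000498572635
Ea = 8.314 * 2.8531476 / 0.000498572635
Ea = 47578 J/mol


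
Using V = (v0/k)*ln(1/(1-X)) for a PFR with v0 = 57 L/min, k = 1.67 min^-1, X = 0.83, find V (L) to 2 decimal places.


V = (v0/k) * ln(1/(1-X))
V = (57/1.67) * ln(1/(1-0.83))
V = 34.131737 * ln(5.882353)
V = 34.131737 * 1.771957
V = 60.48 L


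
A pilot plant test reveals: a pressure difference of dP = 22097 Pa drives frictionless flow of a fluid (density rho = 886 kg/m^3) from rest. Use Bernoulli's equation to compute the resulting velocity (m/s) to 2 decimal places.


v = sqrt(2*dP/rho)
v = sqrt(2*22097/886)
v = sqrt(49.880361)
v = 7.06 m/s


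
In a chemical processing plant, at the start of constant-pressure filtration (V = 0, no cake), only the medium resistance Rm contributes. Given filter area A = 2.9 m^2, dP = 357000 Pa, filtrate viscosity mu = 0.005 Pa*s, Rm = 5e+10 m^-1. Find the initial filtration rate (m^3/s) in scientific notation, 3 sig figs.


rate = A * dP / (mu * Rm)
rate = 2.9 * 357000 / (0.005 * 5e+10)
rate = 1035300.0 / 2.500e+08
rate = 4.14e-03 m^3/s


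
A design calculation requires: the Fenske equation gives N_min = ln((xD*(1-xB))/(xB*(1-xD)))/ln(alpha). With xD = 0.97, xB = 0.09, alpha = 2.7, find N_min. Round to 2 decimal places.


N_min = ln((xD*(1-xB))/(xB*(1-xD))) / ln(alpha)
Numerator inside ln: 0.8827 / 0.0027 = 326.925926
ln(326.925926) = 5.789734
ln(alpha) = ln(2.7) = 0.993252
N_min = 5.789734 / 0.993252 = 5.83


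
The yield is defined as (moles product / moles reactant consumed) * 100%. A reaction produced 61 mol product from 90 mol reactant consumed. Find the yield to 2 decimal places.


Yield = (moles product / moles consumed) * 100%
Yield = (61 / 90) * 100
Yield = 0.6778 * 100
Yield = 67.78%


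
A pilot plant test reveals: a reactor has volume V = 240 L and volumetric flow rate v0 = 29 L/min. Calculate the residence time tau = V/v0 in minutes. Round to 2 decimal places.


tau = V / v0
tau = 240 / 29
tau = 8.28 min


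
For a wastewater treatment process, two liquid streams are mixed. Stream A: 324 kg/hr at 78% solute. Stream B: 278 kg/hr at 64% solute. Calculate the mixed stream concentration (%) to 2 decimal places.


Mass balance on solute: F1*x1 + F2*x2 = F3*x3
F3 = F1 + F2 = 324 + 278 = 602 kg/hr
x3 = (F1*x1 + F2*x2)/F3
x3 = (324*0.78 + 278*0.64) / 602
x3 = 71.53%


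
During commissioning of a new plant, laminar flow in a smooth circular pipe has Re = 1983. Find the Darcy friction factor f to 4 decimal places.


f = 64 / Re
f = 64 / 1983
f = 0.0323


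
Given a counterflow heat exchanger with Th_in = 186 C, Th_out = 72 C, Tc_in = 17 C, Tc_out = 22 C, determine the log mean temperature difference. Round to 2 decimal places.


dT1 = Th_in - Tc_out = 186 - 22 = 164
dT2 = Th_out - Tc_in = 72 - 17 = 55
LMTD = (dT1 - dT2) / ln(dT1/dT2)
LMTD = (164 - 55) / ln(164/55)
LMTD = 99.77 K


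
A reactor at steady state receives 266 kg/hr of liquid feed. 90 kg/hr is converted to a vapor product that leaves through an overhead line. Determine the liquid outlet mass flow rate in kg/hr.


Steady-state mass balance on the main outlet: F_out = F_in - F_removed
F_out = 266 - 90
F_out = 176 kg/hr


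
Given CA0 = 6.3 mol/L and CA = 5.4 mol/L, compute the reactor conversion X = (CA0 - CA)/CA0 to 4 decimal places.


X = (CA0 - CA) / CA0
X = (6.3 - 5.4) / 6.3
X = 0.9 / 6.3
X = 0.1429


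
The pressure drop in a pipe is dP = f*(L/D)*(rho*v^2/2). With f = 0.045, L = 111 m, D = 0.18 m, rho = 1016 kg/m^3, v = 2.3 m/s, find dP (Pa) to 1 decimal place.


dP = f * (L/D) * (rho*v^2/2)
dP = 0.045 * (111/0.18) * (1016*2.3^2/2)
L/D = 616.66666667
rho*v^2/2 = 1016*5.29/2 = 2687.32
dP = 0.045 * 616.66666667 * 2687.32
dP = 74573.1 Pa


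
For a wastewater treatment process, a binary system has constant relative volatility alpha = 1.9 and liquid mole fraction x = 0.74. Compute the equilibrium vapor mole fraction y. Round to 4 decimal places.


y = alpha*x / (1 + (alpha-1)*x)
y = 1.9*0.74 / (1 + (1.9-1)*0.74)
y = 1.406 / (1 + 0.666)
y = 1.406 / 1.666
y = 0.8439


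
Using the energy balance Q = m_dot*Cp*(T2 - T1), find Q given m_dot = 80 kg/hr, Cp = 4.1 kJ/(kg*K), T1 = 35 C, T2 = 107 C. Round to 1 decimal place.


Q = m_dot * Cp * (T2 - T1)
Q = 80 * 4.1 * (107 - 35)
Q = 80 * 4.1 * 72
Q = 23616.0 kJ/hr


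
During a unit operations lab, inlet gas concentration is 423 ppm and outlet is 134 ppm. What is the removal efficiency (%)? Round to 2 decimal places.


Efficiency = (G_in - G_out) / G_in * 100%
Efficiency = (423 - 134) / 423 * 100
Efficiency = 289 / 423 * 100
Efficiency = 68.32%


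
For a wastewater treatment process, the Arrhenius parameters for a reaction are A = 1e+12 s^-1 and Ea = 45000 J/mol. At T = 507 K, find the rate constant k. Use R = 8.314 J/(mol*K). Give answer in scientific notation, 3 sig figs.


k = A * exp(-Ea/(R*T))
k = 1e+12 * exp(-45000 / (8.314 * 507))
k = 1e+12 * exp(-10.675655)
k = 2.31e+07


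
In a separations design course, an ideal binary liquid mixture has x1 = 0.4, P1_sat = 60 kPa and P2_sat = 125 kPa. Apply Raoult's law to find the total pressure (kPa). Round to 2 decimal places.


P = x1*P1_sat + x2*P2_sat
x2 = 1 - x1 = 1 - 0.4 = 0.6
P = 0.4*60 + 0.6*125
P = 24.0 + 75.0
P = 99.00 kPa


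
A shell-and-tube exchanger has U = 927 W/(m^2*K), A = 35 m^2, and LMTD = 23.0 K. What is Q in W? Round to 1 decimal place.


Q = U * A * LMTD
Q = 927 * 35 * 23.0
Q = 746235.0 W


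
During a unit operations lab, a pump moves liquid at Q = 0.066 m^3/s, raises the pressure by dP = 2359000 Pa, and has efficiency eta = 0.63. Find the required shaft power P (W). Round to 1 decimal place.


P = Q * dP / eta
P = 0.066 * 2359000 / 0.63
P = 155694.0 / 0.63
P = 247133.3 W


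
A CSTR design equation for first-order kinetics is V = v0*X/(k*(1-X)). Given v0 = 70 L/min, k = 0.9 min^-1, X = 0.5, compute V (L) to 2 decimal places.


V = v0 * X / (k * (1 - X))
V = 70 * 0.5 / (0.9 * (1 - 0.5))
V = 35.0 / (0.9 * 0.5)
V = 35.0 / 0.45
V = 77.78 L
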